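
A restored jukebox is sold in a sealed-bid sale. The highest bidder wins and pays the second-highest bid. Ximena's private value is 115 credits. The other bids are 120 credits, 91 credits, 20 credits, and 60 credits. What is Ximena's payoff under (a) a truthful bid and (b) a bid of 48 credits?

(a) 0 credits  (b) 0 credits

The highest competing bid is 120 credits.
Bidding truthfully at 115 credits: the top bid is 120 credits (a rival), so Ximena loses. Payoff = 0 credits.
Bidding 48 credits: the top bid is 120 credits (a rival), so Ximena loses. Payoff = 0 credits.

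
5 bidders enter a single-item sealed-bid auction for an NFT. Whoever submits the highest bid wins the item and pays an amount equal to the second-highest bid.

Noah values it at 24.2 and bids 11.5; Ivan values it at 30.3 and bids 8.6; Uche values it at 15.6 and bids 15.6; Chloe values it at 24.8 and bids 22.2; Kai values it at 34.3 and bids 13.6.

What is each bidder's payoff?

Bids in descending order: Chloe 22.2, then Uche 15.6, then Kai 13.6, then Noah 11.5, then Ivan 8.6.
Chloe has the top bid and wins; the price is the second-highest bid, 15.6.
Chloe's payoff = 24.8 − 15.6 = 9.2. All other bidders lose, so their payoff is 0.

Payoffs: Noah 0.0, Ivan 0.0, Uche 0.0, Chloe 9.2, Kai 0.0.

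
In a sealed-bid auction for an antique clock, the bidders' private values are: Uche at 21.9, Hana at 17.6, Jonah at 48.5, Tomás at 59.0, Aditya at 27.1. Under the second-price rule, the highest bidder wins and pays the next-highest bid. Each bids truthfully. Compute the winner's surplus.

10.5

Ranking the bids: Tomás 59.0, then Jonah 48.5, then Aditya 27.1, then Uche 21.9, then Hana 17.6.
Tomás wins with the top bid and pays the second-highest, 48.5.
Surplus = 59.0 − 48.5 = 10.5.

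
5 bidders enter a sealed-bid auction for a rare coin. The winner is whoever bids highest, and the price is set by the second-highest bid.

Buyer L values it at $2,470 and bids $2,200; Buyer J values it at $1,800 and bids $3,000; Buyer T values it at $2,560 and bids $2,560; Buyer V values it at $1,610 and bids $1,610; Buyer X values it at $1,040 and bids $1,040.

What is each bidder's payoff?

Ordered from highest: Buyer J $3,000 > Buyer T $2,560 > Buyer L $2,200 > Buyer V $1,610 > Buyer X $1,040.
Buyer J has the top bid and wins; the price is the second-highest bid, $2,560.
Buyer J's payoff = $1,800 − $2,560 = -$760. All other bidders lose, so their payoff is 0.

Payoffs: Buyer L $0, Buyer J -$760, Buyer T $0, Buyer V $0, Buyer X $0.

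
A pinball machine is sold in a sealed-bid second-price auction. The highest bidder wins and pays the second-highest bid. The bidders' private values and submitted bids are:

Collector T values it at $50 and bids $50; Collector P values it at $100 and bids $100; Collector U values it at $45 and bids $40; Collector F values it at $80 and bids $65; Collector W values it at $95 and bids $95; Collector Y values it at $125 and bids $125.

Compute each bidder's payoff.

Payoffs: Collector T $0, Collector P $0, Collector U $0, Collector F $0, Collector W $0, Collector Y $25.

Ranking the bids: Collector Y $125, then Collector P $100, then Collector W $95, then Collector F $65, then Collector T $50, then Collector U $40.
Collector Y has the top bid and wins; the price is the second-highest bid, $100.
Collector Y's payoff = $125 − $100 = $25. All other bidders lose, so their payoff is 0.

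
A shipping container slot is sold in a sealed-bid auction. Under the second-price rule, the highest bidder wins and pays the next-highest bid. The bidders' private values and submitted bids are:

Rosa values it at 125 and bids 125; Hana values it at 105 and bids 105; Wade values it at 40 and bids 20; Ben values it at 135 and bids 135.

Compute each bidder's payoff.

Rosa 0, Hana 0, Wade 0, Ben 10.

Ordered from highest: Ben 135; Rosa 125; Hana 105; Wade 20.
Ben has the top bid and wins; the price is the second-highest bid, 125.
Ben's payoff = 135 − 125 = 10. All other bidders lose, so their payoff is 0.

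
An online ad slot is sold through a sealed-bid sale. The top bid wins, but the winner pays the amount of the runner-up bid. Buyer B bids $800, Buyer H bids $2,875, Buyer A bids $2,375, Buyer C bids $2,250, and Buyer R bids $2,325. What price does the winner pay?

Ordered from highest: Buyer H $2,875; Buyer A $2,375; Buyer R $2,325; Buyer C $2,250; Buyer B $800.
Buyer H has the highest bid, so Buyer H wins.
The second-highest bid is $2,375, so that is what Buyer H pays.

$2,375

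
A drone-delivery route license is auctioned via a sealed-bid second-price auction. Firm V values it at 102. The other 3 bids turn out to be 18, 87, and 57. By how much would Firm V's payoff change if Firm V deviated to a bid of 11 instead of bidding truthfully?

The highest competing bid is 87.
Bidding truthfully at 102: Firm V has the top bid, wins, and pays the second-highest bid 87. Payoff = 102 − 87 = 15.
Bidding 11: the top bid is 87 (a rival), so Firm V loses. Payoff = 0.
Change = 0 − 15 = -15.
Deviating from a truthful bid can only lose payoff in a second-price auction — never gain.

Payoff change: -15.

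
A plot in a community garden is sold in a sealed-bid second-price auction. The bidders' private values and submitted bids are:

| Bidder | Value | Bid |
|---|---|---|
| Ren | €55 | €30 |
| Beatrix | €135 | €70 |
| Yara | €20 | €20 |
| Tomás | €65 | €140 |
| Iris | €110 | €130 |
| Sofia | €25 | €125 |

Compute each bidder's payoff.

Payoffs: Ren €0, Beatrix €0, Yara €0, Tomás -€65, Iris €0, Sofia €0.

Sorted high to low: Tomás €140; Iris €130; Sofia €125; Beatrix €70; Ren €30; Yara €20.
Tomás has the top bid and wins; the price is the second-highest bid, €130.
Tomás's payoff = €65 − €130 = -€65. All other bidders lose, so their payoff is 0.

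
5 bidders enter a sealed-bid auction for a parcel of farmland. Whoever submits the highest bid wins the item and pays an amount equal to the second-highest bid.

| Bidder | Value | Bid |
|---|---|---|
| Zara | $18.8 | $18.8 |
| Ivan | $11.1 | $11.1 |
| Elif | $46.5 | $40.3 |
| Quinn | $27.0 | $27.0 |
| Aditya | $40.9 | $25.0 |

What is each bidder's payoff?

Ordered from highest: Elif $40.3 > Quinn $27.0 > Aditya $25.0 > Zara $18.8 > Ivan $11.1.
Elif has the top bid and wins; the price is the second-highest bid, $27.0.
Elif's payoff = $46.5 − $27.0 = $19.5. All other bidders lose, so their payoff is 0.

Zara $0.0, Ivan $0.0, Elif $19.5, Quinn $0.0, Aditya $0.0.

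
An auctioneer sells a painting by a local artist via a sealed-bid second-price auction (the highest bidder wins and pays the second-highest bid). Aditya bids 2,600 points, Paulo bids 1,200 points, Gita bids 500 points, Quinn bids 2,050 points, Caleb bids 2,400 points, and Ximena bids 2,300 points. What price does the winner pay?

Ordered from highest: Aditya 2,600 points > Caleb 2,400 points > Ximena 2,300 points > Quinn 2,050 points > Paulo 1,200 points > Gita 500 points.
Aditya is the highest bidder, so Aditya wins.
Under the second-price rule, the price is the second-highest bid: 2,400 points.

2,400 points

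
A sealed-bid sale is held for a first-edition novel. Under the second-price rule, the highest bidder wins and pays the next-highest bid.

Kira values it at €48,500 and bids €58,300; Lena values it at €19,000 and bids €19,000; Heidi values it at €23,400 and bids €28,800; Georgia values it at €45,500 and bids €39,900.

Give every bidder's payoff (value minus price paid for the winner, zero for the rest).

Kira €8,600, Lena €0, Heidi €0, Georgia €0.

Ordered from highest: Kira €58,300; Georgia €39,900; Heidi €28,800; Lena €19,000.
Kira has the top bid and wins; the price is the second-highest bid, €39,900.
Kira's payoff = €48,500 − €39,900 = €8,600. All other bidders lose, so their payoff is 0.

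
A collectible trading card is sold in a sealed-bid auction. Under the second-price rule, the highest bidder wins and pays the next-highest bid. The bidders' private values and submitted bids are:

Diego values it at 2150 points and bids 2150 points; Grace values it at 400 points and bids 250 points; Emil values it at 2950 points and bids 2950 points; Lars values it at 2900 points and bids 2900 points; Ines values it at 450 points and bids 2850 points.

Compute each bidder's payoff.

Ordered from highest: Emil 2950 points; Lars 2900 points; Ines 2850 points; Diego 2150 points; Grace 250 points.
Emil has the top bid and wins; the price is the second-highest bid, 2900 points.
Emil's payoff = 2950 points − 2900 points = 50 points. All other bidders lose, so their payoff is 0.

Diego 0 points, Grace 0 points, Emil 50 points, Lars 0 points, Ines 0 points.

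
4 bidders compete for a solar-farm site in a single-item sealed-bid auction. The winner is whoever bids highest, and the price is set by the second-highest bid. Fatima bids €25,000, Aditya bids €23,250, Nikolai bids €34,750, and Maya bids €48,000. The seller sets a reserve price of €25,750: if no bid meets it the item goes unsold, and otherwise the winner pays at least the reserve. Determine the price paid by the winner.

€34,750

Ordered from highest: Maya €48,000; Nikolai €34,750; Fatima €25,000; Aditya €23,250.
Maya has the highest bid, so Maya wins.
The second-highest bid is €34,750, which exceeds the reserve, so that sets the price.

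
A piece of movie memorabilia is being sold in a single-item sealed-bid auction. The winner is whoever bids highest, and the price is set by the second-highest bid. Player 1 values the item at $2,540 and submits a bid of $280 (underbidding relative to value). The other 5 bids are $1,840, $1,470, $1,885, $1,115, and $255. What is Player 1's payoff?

$0

Highest competing bid: $1,885.
Player 1's bid $280 is not the highest, so Player 1 loses, pays nothing, and earns zero payoff.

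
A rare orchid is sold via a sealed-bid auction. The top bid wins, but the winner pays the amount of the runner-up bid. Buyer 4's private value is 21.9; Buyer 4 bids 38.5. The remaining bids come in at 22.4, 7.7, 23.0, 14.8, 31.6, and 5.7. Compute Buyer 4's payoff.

Highest competing bid: 31.6.
Buyer 4's bid 38.5 is the highest overall, so Buyer 4 wins and pays the second-highest bid, 31.6.
Payoff = value − price = 21.9 − 31.6 = -9.7.

-9.7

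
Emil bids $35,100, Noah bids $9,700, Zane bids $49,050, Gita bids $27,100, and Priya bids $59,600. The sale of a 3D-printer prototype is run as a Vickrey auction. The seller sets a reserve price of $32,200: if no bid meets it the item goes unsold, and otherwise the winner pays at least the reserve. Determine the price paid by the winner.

Sorted high to low: Priya $59,600 > Zane $49,050 > Emil $35,100 > Gita $27,100 > Noah $9,700.
Priya has the highest bid, so Priya wins.
The second-highest bid is $49,050, which exceeds the reserve, so that sets the price.

The winner pays $49,050.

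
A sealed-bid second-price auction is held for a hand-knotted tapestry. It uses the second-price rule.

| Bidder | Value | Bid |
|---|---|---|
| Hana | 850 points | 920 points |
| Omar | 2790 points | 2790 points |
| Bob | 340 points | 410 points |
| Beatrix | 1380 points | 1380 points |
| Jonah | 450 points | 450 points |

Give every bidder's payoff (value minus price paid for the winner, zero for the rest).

Sorted high to low: Omar 2790 points; Beatrix 1380 points; Hana 920 points; Jonah 450 points; Bob 410 points.
Omar has the top bid and wins; the price is the second-highest bid, 1380 points.
Omar's payoff = 2790 points − 1380 points = 1410 points. All other bidders lose, so their payoff is 0.

Hana 0 points, Omar 1410 points, Bob 0 points, Beatrix 0 points, Jonah 0 points.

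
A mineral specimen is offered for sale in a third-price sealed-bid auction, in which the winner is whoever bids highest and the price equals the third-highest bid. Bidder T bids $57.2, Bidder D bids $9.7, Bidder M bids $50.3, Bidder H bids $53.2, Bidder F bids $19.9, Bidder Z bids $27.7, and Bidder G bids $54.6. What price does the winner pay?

Ordered from highest: Bidder T $57.2; Bidder G $54.6; Bidder H $53.2; Bidder M $50.3; Bidder Z $27.7; Bidder F $19.9; Bidder D $9.7.
Bidder T is the highest bidder, so Bidder T wins.
Under the third-price rule, the price is the third-highest bid: $53.2.

The winner pays $53.2.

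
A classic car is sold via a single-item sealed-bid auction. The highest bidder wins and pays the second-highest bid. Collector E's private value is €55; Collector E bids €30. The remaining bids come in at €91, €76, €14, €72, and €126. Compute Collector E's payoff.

Payoff = €0.

Highest competing bid: €126.
Collector E's bid €30 is not the highest, so Collector E loses, pays nothing, and earns zero payoff.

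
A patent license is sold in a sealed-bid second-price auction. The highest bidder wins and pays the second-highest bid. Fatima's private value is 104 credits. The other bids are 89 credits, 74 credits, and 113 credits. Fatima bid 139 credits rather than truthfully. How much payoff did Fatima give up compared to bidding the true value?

The highest competing bid is 113 credits.
Bidding truthfully at 104 credits: the top bid is 113 credits (a rival), so Fatima loses. Payoff = 0 credits.
Bidding 139 credits: Fatima has the top bid, wins, and pays the second-highest bid 113 credits. Payoff = 104 credits − 113 credits = -9 credits.
Regret = truthful payoff − actual payoff = 0 credits − -9 credits = 9 credits.

9 credits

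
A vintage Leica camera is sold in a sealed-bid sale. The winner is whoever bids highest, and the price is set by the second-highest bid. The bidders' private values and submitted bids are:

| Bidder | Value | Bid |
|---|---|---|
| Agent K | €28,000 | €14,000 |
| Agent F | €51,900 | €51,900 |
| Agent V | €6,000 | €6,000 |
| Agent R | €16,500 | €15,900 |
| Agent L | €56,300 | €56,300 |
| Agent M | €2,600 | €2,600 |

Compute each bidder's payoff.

Agent K €0, Agent F €0, Agent V €0, Agent R €0, Agent L €4,400, Agent M €0.

Bids in descending order: Agent L €56,300, then Agent F €51,900, then Agent R €15,900, then Agent K €14,000, then Agent V €6,000, then Agent M €2,600.
Agent L has the top bid and wins; the price is the second-highest bid, €51,900.
Agent L's payoff = €56,300 − €51,900 = €4,400. All other bidders lose, so their payoff is 0.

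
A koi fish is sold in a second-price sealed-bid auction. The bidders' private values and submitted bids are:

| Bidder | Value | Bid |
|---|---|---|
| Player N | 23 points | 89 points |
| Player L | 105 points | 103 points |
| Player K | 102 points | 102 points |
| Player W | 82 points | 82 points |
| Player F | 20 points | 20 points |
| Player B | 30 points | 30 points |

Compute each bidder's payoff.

Ranking the bids: Player L 103 points, then Player K 102 points, then Player N 89 points, then Player W 82 points, then Player B 30 points, then Player F 20 points.
Player L has the top bid and wins; the price is the second-highest bid, 102 points.
Player L's payoff = 105 points − 102 points = 3 points. All other bidders lose, so their payoff is 0.

Player N 0 points, Player L 3 points, Player K 0 points, Player W 0 points, Player F 0 points, Player B 0 points.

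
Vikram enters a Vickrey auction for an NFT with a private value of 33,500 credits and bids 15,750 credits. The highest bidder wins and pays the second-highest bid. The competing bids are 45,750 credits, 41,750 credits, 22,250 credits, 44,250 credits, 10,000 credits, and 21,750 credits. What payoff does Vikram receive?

Highest competing bid: 45,750 credits.
Vikram's bid 15,750 credits is not the highest, so Vikram loses, pays nothing, and earns zero payoff.

Payoff = 0 credits.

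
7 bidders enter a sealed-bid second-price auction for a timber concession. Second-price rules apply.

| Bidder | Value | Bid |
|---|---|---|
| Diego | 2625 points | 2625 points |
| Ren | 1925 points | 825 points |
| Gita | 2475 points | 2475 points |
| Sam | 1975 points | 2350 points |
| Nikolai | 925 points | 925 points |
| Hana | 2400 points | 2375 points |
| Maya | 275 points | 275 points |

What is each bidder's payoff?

Sorted high to low: Diego 2625 points, then Gita 2475 points, then Hana 2375 points, then Sam 2350 points, then Nikolai 925 points, then Ren 825 points, then Maya 275 points.
Diego has the top bid and wins; the price is the second-highest bid, 2475 points.
Diego's payoff = 2625 points − 2475 points = 150 points. All other bidders lose, so their payoff is 0.

Diego 150 points, Ren 0 points, Gita 0 points, Sam 0 points, Nikolai 0 points, Hana 0 points, Maya 0 points.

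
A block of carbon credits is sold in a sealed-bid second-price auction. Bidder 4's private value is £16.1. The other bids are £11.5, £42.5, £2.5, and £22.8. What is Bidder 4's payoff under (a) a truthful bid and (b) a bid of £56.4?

The highest competing bid is £42.5.
Bidding truthfully at £16.1: the top bid is £42.5 (a rival), so Bidder 4 loses. Payoff = £0.0.
Bidding £56.4: Bidder 4 has the top bid, wins, and pays the second-highest bid £42.5. Payoff = £16.1 − £42.5 = -£26.4.

(a) £0.0  (b) -£26.4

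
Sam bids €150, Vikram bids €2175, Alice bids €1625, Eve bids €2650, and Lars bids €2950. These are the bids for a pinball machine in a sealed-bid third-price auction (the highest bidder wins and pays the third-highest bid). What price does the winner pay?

Price paid: €2175.

Ordered from highest: Lars €2950, then Eve €2650, then Vikram €2175, then Alice €1625, then Sam €150.
Lars is the highest bidder, so Lars wins.
Under the third-price rule, the price is the third-highest bid: €2175.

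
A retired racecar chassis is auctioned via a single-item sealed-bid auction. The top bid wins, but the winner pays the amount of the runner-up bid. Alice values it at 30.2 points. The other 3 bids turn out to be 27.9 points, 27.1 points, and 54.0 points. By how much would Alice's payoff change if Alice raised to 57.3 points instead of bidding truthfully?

The highest competing bid is 54.0 points.
Bidding truthfully at 30.2 points: the top bid is 54.0 points (a rival), so Alice loses. Payoff = 0.0 points.
Bidding 57.3 points: Alice has the top bid, wins, and pays the second-highest bid 54.0 points. Payoff = 30.2 points − 54.0 points = -23.8 points.
Change = -23.8 points − 0.0 points = -23.8 points.
Deviating from a truthful bid can only lose payoff in a second-price auction — never gain.

Payoff change: -23.8 points.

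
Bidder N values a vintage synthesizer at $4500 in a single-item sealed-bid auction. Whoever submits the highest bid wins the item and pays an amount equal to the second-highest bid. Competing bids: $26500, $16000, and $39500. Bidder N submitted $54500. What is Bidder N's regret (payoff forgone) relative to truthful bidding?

Payoff forgone: $35000.

The highest competing bid is $39500.
Bidding truthfully at $4500: the top bid is $39500 (a rival), so Bidder N loses. Payoff = $0.
Bidding $54500: Bidder N has the top bid, wins, and pays the second-highest bid $39500. Payoff = $4500 − $39500 = -$35000.
Regret = truthful payoff − actual payoff = $0 − -$35000 = $35000.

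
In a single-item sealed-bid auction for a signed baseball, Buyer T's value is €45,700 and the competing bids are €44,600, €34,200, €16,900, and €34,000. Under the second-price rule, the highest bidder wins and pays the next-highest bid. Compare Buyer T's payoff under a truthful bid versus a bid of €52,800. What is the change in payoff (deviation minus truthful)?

€0

The highest competing bid is €44,600.
Bidding truthfully at €45,700: Buyer T has the top bid, wins, and pays the second-highest bid €44,600. Payoff = €45,700 − €44,600 = €1,100.
Bidding €52,800: Buyer T has the top bid, wins, and pays the second-highest bid €44,600. Payoff = €45,700 − €44,600 = €1,100.
Change = €1,100 − €1,100 = €0.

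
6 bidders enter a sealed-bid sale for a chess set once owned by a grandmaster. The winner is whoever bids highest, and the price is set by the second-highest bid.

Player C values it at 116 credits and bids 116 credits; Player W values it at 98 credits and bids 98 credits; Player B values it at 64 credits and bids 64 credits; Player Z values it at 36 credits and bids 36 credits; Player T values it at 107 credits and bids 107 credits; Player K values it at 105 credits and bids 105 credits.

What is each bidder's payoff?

Payoffs: Player C 9 credits, Player W 0 credits, Player B 0 credits, Player Z 0 credits, Player T 0 credits, Player K 0 credits.

Bids in descending order: Player C 116 credits, then Player T 107 credits, then Player K 105 credits, then Player W 98 credits, then Player B 64 credits, then Player Z 36 credits.
Player C has the top bid and wins; the price is the second-highest bid, 107 credits.
Player C's payoff = 116 credits − 107 credits = 9 credits. All other bidders lose, so their payoff is 0.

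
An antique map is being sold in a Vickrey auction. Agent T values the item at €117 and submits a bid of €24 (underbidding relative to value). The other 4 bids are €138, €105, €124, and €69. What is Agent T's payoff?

Payoff = €0.

Highest competing bid: €138.
Agent T's bid €24 is not the highest, so Agent T loses, pays nothing, and earns zero payoff.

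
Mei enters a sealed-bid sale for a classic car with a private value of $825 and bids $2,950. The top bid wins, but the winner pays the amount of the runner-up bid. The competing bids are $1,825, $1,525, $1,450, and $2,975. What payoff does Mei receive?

Mei's payoff: $0.

Highest competing bid: $2,975.
Mei's bid $2,950 is not the highest, so Mei loses, pays nothing, and earns zero payoff.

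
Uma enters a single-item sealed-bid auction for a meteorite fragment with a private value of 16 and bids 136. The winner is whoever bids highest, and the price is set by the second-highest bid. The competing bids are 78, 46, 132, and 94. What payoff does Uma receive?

Uma's payoff: -116.

Highest competing bid: 132.
Uma's bid 136 is the highest overall, so Uma wins and pays the second-highest bid, 132.
Payoff = value − price = 16 − 132 = -116.
Overbidding won the item at a price above value — truthful bidding would have avoided this loss.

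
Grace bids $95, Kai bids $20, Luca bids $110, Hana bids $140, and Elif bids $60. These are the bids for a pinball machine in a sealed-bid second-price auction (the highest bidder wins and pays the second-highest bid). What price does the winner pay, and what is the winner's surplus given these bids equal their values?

Price $110; surplus $30.

Sorted high to low: Hana $140, then Luca $110, then Grace $95, then Elif $60, then Kai $20.
Hana is the highest bidder, so Hana wins.
Under the second-price rule, the price is the second-highest bid: $110.
Surplus = $140 − $110 = $30.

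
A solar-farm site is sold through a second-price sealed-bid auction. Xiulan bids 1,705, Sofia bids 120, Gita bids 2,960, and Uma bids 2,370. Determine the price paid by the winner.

Ranking the bids: Gita 2,960 > Uma 2,370 > Xiulan 1,705 > Sofia 120.
Gita has the highest bid, so Gita wins.
The second-highest bid is 2,370, so that is what Gita pays.

Price paid: 2,370.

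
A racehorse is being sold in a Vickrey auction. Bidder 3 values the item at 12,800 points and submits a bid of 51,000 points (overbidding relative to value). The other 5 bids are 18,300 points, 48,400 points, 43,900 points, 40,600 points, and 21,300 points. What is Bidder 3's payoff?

Highest competing bid: 48,400 points.
Bidder 3's bid 51,000 points is the highest overall, so Bidder 3 wins and pays the second-highest bid, 48,400 points.
Payoff = value − price = 12,800 points − 48,400 points = -35,600 points.
Overbidding won the item at a price above value — truthful bidding would have avoided this loss.

-35,600 points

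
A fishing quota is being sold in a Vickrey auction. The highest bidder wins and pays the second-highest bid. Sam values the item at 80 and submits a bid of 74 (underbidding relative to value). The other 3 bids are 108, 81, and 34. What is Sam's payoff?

Payoff = 0.

Highest competing bid: 108.
Sam's bid 74 is not the highest, so Sam loses, pays nothing, and earns zero payoff.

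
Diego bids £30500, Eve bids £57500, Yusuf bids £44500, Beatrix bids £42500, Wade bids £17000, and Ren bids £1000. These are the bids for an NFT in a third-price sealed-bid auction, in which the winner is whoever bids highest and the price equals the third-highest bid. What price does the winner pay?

Bids in descending order: Eve £57500 > Yusuf £44500 > Beatrix £42500 > Diego £30500 > Wade £17000 > Ren £1000.
Eve is the highest bidder, so Eve wins.
Under the third-price rule, the price is the third-highest bid: £42500.

£42500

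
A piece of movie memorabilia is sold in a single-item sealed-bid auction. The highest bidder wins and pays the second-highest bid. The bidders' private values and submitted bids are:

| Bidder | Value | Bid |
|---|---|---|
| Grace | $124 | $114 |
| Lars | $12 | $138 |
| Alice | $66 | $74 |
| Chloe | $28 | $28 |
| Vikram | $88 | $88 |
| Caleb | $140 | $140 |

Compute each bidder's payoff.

Bids in descending order: Caleb $140; Lars $138; Grace $114; Vikram $88; Alice $74; Chloe $28.
Caleb has the top bid and wins; the price is the second-highest bid, $138.
Caleb's payoff = $140 − $138 = $2. All other bidders lose, so their payoff is 0.

Payoffs: Grace $0, Lars $0, Alice $0, Chloe $0, Vikram $0, Caleb $2.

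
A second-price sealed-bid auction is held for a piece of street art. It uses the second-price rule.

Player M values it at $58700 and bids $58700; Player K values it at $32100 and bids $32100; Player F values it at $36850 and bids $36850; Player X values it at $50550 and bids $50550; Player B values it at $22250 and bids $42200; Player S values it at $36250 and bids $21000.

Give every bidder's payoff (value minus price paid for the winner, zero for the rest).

Player M $8150, Player K $0, Player F $0, Player X $0, Player B $0, Player S $0.

Ranking the bids: Player M $58700, then Player X $50550, then Player B $42200, then Player F $36850, then Player K $32100, then Player S $21000.
Player M has the top bid and wins; the price is the second-highest bid, $50550.
Player M's payoff = $58700 − $50550 = $8150. All other bidders lose, so their payoff is 0.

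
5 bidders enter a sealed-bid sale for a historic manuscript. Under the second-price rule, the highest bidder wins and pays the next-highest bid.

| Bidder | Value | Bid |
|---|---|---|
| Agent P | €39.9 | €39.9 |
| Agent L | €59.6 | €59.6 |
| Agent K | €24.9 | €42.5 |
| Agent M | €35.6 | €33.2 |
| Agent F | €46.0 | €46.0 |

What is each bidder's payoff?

Payoffs: Agent P €0.0, Agent L €13.6, Agent K €0.0, Agent M €0.0, Agent F €0.0.

Sorted high to low: Agent L €59.6, then Agent F €46.0, then Agent K €42.5, then Agent P €39.9, then Agent M €33.2.
Agent L has the top bid and wins; the price is the second-highest bid, €46.0.
Agent L's payoff = €59.6 − €46.0 = €13.6. All other bidders lose, so their payoff is 0.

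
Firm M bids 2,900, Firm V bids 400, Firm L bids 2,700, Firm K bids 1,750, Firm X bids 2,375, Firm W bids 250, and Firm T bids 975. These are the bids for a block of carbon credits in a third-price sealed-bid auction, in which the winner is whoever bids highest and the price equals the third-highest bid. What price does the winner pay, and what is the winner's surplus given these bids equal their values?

Ranking the bids: Firm M 2,900 > Firm L 2,700 > Firm X 2,375 > Firm K 1,750 > Firm T 975 > Firm V 400 > Firm W 250.
Firm M is the highest bidder, so Firm M wins.
Under the third-price rule, the price is the third-highest bid: 2,375.
Surplus = 2,900 − 2,375 = 525.

Price 2,375; surplus 525.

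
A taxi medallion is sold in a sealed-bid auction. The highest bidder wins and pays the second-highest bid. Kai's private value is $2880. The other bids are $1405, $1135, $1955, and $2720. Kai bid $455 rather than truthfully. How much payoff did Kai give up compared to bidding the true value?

The highest competing bid is $2720.
Bidding truthfully at $2880: Kai has the top bid, wins, and pays the second-highest bid $2720. Payoff = $2880 − $2720 = $160.
Bidding $455: the top bid is $2720 (a rival), so Kai loses. Payoff = $0.
Regret = truthful payoff − actual payoff = $160 − $0 = $160.
Deviating from a truthful bid can only lose payoff in a second-price auction — never gain.

Regret: $160.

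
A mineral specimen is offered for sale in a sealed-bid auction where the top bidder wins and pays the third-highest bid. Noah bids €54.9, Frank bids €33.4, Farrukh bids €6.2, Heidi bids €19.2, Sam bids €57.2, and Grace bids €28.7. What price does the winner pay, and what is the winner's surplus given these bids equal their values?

Ordered from highest: Sam €57.2 > Noah €54.9 > Frank €33.4 > Grace €28.7 > Heidi €19.2 > Farrukh €6.2.
Sam is the highest bidder, so Sam wins.
Under the third-price rule, the price is the third-highest bid: €33.4.
Surplus = €57.2 − €33.4 = €23.8.

Price €33.4; surplus €23.8.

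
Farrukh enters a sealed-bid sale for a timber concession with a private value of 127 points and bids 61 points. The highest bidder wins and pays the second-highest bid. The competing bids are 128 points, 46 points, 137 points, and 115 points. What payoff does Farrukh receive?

Highest competing bid: 137 points.
Farrukh's bid 61 points is not the highest, so Farrukh loses, pays nothing, and earns zero payoff.

Farrukh's payoff: 0 points.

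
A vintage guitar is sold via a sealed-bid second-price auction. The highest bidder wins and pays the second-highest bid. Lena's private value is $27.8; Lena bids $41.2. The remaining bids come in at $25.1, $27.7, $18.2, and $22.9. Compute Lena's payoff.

Highest competing bid: $27.7.
Lena's bid $41.2 is the highest overall, so Lena wins and pays the second-highest bid, $27.7.
Payoff = value − price = $27.8 − $27.7 = $0.1.

$0.1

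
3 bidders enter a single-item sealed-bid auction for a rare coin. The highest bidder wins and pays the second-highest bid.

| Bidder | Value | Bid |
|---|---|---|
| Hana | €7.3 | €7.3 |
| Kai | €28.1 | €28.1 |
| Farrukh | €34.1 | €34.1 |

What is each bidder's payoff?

Hana €0.0, Kai €0.0, Farrukh €6.0.

Ordered from highest: Farrukh €34.1, then Kai €28.1, then Hana €7.3.
Farrukh has the top bid and wins; the price is the second-highest bid, €28.1.
Farrukh's payoff = €34.1 − €28.1 = €6.0. All other bidders lose, so their payoff is 0.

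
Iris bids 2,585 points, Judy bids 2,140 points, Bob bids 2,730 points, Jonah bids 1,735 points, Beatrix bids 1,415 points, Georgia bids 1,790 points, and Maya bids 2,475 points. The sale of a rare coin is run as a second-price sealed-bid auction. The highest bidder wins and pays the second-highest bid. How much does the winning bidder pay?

The winner pays 2,585 points.

Bids in descending order: Bob 2,730 points, then Iris 2,585 points, then Maya 2,475 points, then Judy 2,140 points, then Georgia 1,790 points, then Jonah 1,735 points, then Beatrix 1,415 points.
Bob has the highest bid, so Bob wins.
The second-highest bid is 2,585 points, so that is what Bob pays.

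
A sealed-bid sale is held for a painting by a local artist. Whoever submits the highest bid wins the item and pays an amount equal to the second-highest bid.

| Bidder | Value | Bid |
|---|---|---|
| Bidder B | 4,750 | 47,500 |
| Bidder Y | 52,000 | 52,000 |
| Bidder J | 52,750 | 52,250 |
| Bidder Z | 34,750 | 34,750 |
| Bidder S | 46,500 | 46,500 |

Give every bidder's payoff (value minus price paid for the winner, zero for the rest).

Sorted high to low: Bidder J 52,250, then Bidder Y 52,000, then Bidder B 47,500, then Bidder S 46,500, then Bidder Z 34,750.
Bidder J has the top bid and wins; the price is the second-highest bid, 52,000.
Bidder J's payoff = 52,750 − 52,000 = 750. All other bidders lose, so their payoff is 0.

Payoffs: Bidder B 0, Bidder Y 0, Bidder J 750, Bidder Z 0, Bidder S 0.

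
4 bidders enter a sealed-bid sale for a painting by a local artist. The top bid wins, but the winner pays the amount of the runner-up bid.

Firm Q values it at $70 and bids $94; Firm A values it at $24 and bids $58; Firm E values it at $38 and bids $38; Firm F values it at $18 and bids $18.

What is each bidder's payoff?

Ranking the bids: Firm Q $94; Firm A $58; Firm E $38; Firm F $18.
Firm Q has the top bid and wins; the price is the second-highest bid, $58.
Firm Q's payoff = $70 − $58 = $12. All other bidders lose, so their payoff is 0.

Payoffs: Firm Q $12, Firm A $0, Firm E $0, Firm F $0.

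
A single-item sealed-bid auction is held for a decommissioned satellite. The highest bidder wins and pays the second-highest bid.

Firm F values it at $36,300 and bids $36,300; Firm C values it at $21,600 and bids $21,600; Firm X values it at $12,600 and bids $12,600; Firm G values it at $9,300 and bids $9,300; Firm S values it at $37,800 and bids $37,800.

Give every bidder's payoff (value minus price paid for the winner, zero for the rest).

Firm F $0, Firm C $0, Firm X $0, Firm G $0, Firm S $1,500.

Ordered from highest: Firm S $37,800; Firm F $36,300; Firm C $21,600; Firm X $12,600; Firm G $9,300.
Firm S has the top bid and wins; the price is the second-highest bid, $36,300.
Firm S's payoff = $37,800 − $36,300 = $1,500. All other bidders lose, so their payoff is 0.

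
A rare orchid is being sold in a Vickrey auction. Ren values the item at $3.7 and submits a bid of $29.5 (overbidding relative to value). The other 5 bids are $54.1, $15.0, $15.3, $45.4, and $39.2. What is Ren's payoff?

$0.0

Highest competing bid: $54.1.
Ren's bid $29.5 is not the highest, so Ren loses, pays nothing, and earns zero payoff.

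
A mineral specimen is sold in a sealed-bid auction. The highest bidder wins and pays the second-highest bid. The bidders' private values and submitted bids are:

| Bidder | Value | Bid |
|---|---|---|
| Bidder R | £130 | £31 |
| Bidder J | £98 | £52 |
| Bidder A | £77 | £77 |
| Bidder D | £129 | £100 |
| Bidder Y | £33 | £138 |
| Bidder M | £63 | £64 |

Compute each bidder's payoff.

Bidder R £0, Bidder J £0, Bidder A £0, Bidder D £0, Bidder Y -£67, Bidder M £0.

Ranking the bids: Bidder Y £138; Bidder D £100; Bidder A £77; Bidder M £64; Bidder J £52; Bidder R £31.
Bidder Y has the top bid and wins; the price is the second-highest bid, £100.
Bidder Y's payoff = £33 − £100 = -£67. All other bidders lose, so their payoff is 0.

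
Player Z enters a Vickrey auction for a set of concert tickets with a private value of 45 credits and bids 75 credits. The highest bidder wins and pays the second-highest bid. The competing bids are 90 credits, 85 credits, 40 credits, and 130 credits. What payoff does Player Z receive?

Player Z's payoff: 0 credits.

Highest competing bid: 130 credits.
Player Z's bid 75 credits is not the highest, so Player Z loses, pays nothing, and earns zero payoff.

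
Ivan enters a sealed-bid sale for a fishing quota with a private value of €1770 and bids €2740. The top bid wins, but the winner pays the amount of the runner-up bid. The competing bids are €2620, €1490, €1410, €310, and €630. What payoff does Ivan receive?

Ivan's payoff: -€850.

Highest competing bid: €2620.
Ivan's bid €2740 is the highest overall, so Ivan wins and pays the second-highest bid, €2620.
Payoff = value − price = €1770 − €2620 = -€850.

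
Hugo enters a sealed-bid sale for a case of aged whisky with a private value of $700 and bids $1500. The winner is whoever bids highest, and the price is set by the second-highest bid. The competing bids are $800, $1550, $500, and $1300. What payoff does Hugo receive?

Highest competing bid: $1550.
Hugo's bid $1500 is not the highest, so Hugo loses, pays nothing, and earns zero payoff.

$0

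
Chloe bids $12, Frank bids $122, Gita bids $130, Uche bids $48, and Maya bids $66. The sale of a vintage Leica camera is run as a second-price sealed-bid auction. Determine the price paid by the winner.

Price paid: $122.

Sorted high to low: Gita $130; Frank $122; Maya $66; Uche $48; Chloe $12.
Gita has the highest bid, so Gita wins.
The second-highest bid is $122, so that is what Gita pays.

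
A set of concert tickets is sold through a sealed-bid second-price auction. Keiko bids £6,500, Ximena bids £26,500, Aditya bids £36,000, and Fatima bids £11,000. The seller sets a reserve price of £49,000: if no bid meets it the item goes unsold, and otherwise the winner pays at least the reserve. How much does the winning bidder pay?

Bids in descending order: Aditya £36,000; Ximena £26,500; Fatima £11,000; Keiko £6,500.
The top bid £36,000 is below the reserve £49,000, so the item goes unsold and nothing is paid.

unsold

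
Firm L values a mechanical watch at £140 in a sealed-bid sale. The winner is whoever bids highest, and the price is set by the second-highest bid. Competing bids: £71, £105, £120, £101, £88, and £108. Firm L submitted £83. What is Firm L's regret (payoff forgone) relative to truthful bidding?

The highest competing bid is £120.
Bidding truthfully at £140: Firm L has the top bid, wins, and pays the second-highest bid £120. Payoff = £140 − £120 = £20.
Bidding £83: the top bid is £120 (a rival), so Firm L loses. Payoff = £0.
Regret = truthful payoff − actual payoff = £20 − £0 = £20.
Deviating from a truthful bid can only lose payoff in a second-price auction — never gain.

£20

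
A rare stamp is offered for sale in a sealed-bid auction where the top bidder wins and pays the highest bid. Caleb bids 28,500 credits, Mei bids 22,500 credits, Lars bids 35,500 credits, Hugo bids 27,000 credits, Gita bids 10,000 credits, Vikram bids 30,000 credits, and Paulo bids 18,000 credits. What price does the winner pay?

The winner pays 35,500 credits.

Ordered from highest: Lars 35,500 credits > Vikram 30,000 credits > Caleb 28,500 credits > Hugo 27,000 credits > Mei 22,500 credits > Paulo 18,000 credits > Gita 10,000 credits.
Lars is the highest bidder, so Lars wins.
Under the first-price rule, the price is the highest bid: 35,500 credits.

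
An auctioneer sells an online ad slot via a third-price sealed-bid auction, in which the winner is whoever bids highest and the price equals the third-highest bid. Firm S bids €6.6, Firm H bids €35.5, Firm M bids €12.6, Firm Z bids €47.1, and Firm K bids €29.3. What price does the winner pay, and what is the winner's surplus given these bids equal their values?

Ordered from highest: Firm Z €47.1 > Firm H €35.5 > Firm K €29.3 > Firm M €12.6 > Firm S €6.6.
Firm Z is the highest bidder, so Firm Z wins.
Under the third-price rule, the price is the third-highest bid: €29.3.
Surplus = €47.1 − €29.3 = €17.8.

The winner pays €29.3 for a surplus of €17.8.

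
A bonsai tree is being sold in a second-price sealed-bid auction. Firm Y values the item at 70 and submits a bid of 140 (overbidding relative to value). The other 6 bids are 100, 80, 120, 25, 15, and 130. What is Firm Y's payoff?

Payoff = -60.

Highest competing bid: 130.
Firm Y's bid 140 is the highest overall, so Firm Y wins and pays the second-highest bid, 130.
Payoff = value − price = 70 − 130 = -60.
Overbidding won the item at a price above value — truthful bidding would have avoided this loss.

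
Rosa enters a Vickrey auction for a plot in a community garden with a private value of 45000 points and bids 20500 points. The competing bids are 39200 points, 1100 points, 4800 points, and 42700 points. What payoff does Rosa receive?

0 points

Highest competing bid: 42700 points.
Rosa's bid 20500 points is not the highest, so Rosa loses, pays nothing, and earns zero payoff.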